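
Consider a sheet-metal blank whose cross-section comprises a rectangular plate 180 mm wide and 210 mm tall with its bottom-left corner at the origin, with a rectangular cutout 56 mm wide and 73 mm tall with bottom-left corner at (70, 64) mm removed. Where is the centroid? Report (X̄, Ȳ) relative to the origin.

plate: A = 180 × 210 = 37800.00, centroid at (90.00, 105.00).
hole: A = −(56 × 73) = -4088.00, centroid at (98.00, 100.50).
ΣA = 33712.00 mm²
ΣAX̄ = (37800.00)(90.00) + (-4088.00)(98.00) = 3001376.00 mm³
ΣAȲ = (37800.00)(105.00) + (-4088.00)(100.50) = 3558156.00 mm³
X̄ = 3001376.00 / 33712.00 = 89.03 mm
Ȳ = 3558156.00 / 33712.00 = 105.55 mm

X̄ = 89.03 mm, Ȳ = 105.55 mm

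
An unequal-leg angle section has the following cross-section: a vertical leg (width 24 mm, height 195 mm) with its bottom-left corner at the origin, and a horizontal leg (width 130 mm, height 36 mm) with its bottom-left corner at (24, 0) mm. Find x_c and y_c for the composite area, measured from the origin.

x_c = 50.50 mm, y_c = 57.75 mm

Part | A | x̄ᵢ | ȳᵢ | A·x̄ᵢ | A·ȳᵢ
vertical leg | 4680.00 | 12.00 | 97.50 | 56160.00 | 456300.00
horizontal leg | 4680.00 | 89.00 | 18.00 | 416520.00 | 84240.00
Σ | 9360.00 |  |  | 472680.00 | 540540.00
x_c = 472680.00 / 9360.00 = 50.50 mm
y_c = 540540.00 / 9360.00 = 57.75 mm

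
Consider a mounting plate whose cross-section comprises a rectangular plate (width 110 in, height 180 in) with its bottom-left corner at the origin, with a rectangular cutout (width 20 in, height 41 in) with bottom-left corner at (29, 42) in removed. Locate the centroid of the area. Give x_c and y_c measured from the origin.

Part | A | x̄ᵢ | ȳᵢ | A·x̄ᵢ | A·ȳᵢ
plate | 19800.00 | 55.00 | 90.00 | 1089000.00 | 1782000.00
hole | -820.00 | 39.00 | 62.50 | -31980.00 | -51250.00
Σ | 18980.00 |  |  | 1057020.00 | 1730750.00
x_c = 1057020.00 / 18980.00 = 55.69 in
y_c = 1730750.00 / 18980.00 = 91.19 in

x_c = 55.69 in, y_c = 91.19 in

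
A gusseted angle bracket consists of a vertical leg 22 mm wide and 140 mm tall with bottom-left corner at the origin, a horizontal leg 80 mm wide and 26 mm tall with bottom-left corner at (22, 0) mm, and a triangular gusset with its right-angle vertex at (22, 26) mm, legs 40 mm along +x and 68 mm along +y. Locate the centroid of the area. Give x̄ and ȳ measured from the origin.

x̄ = 32.35 mm, ȳ = 47.37 mm

vertical leg: A = 22 × 140 = 3080.00, centroid at (11.00, 70.00).
horizontal leg: A = 80 × 26 = 2080.00, centroid at (62.00, 13.00).
gusset: A = ½·40·68 = 1360.00, centroid at (35.33, 48.67).
ΣA = 6520.00 mm², ΣAx̄ = 210893.33 mm³, ΣAȳ = 308826.67 mm³.
x̄ = 210893.33/6520.00 = 32.35 mm; ȳ = 308826.67/6520.00 = 47.37 mm.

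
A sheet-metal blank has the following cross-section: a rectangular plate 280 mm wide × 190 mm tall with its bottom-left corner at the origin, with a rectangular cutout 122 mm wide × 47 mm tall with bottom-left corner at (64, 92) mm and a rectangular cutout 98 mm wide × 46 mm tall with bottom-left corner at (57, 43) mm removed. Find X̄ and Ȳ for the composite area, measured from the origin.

plate: A = 280 × 190 = 53200.00, centroid at (140.00, 95.00).
hole 1: A = −(122 × 47) = -5734.00, centroid at (125.00, 115.50).
hole 2: A = −(98 × 46) = -4508.00, centroid at (106.00, 66.00).
ΣA = 42958.00 mm², ΣAX̄ = 6253402.00 mm³, ΣAȲ = 4094195.00 mm³.
X̄ = 6253402.00/42958.00 = 145.57 mm; Ȳ = 4094195.00/42958.00 = 95.31 mm.

X̄ = 145.57 mm, Ȳ = 95.31 mm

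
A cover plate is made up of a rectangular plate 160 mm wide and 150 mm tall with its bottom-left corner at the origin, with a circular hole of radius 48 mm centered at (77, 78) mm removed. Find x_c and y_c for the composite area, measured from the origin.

x_c = 81.30 mm, y_c = 73.70 mm

Part | A | x̄ᵢ | ȳᵢ | A·x̄ᵢ | A·ȳᵢ
plate | 24000.00 | 80.00 | 75.00 | 1920000.00 | 1800000.00
hole | -7238.23 | 77.00 | 78.00 | -557343.67 | -564581.90
Σ | 16761.77 |  |  | 1362656.33 | 1235418.10
x_c = 1362656.33 / 16761.77 = 81.30 mm
y_c = 1235418.10 / 16761.77 = 73.70 mm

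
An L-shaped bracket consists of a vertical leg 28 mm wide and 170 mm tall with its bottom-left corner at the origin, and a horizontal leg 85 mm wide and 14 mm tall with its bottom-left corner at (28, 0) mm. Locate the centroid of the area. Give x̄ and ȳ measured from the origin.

vertical leg: A = 28 × 170 = 4760.00, centroid at (14.00, 85.00).
horizontal leg: A = 85 × 14 = 1190.00, centroid at (70.50, 7.00).
ΣA = 5950.00 mm², ΣAx̄ = 150535.00 mm³, ΣAȳ = 412930.00 mm³.
x̄ = 150535.00/5950.00 = 25.30 mm; ȳ = 412930.00/5950.00 = 69.40 mm.

x̄ = 25.30 mm, ȳ = 69.40 mm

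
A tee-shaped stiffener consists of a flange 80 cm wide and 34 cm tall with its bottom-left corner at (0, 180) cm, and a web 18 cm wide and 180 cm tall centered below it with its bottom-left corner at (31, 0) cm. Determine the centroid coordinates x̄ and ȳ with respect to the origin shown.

x̄ = 40.00 cm, ȳ = 138.83 cm

web: A = 18 × 180 = 3240.00, centroid at (40.00, 90.00).
flange: A = 80 × 34 = 2720.00, centroid at (40.00, 197.00).
ΣA = 5960.00 cm², ΣAx̄ = 238400.00 cm³, ΣAȳ = 827440.00 cm³.
x̄ = 238400.00/5960.00 = 40.00 cm; ȳ = 827440.00/5960.00 = 138.83 cm.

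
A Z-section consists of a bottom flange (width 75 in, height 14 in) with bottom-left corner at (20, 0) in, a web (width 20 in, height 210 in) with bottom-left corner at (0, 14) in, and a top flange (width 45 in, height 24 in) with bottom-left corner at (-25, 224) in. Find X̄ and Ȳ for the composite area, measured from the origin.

Part | A | x̄ᵢ | ȳᵢ | A·x̄ᵢ | A·ȳᵢ
bottom flange | 1050.00 | 57.50 | 7.00 | 60375.00 | 7350.00
web | 4200.00 | 10.00 | 119.00 | 42000.00 | 499800.00
top flange | 1080.00 | -2.50 | 236.00 | -2700.00 | 254880.00
Σ | 6330.00 |  |  | 99675.00 | 762030.00
X̄ = 99675.00 / 6330.00 = 15.75 in
Ȳ = 762030.00 / 6330.00 = 120.38 in

X̄ = 15.75 in, Ȳ = 120.38 in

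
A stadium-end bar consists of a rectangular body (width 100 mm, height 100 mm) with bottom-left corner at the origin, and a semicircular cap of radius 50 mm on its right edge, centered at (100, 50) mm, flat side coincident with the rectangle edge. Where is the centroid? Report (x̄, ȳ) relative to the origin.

rectangular body: A = 100 × 100 = 10000.00, centroid at (50.00, 50.00).
semicircular end: A = ½π·50² = 3926.99, centroid at (121.22, 50.00).
ΣA = 13926.99 mm²
ΣAx̄ = (10000.00)(50.00) + (3926.99)(121.22) = 976032.42 mm³
ΣAȳ = (10000.00)(50.00) + (3926.99)(50.00) = 696349.54 mm³
x̄ = 976032.42 / 13926.99 = 70.08 mm
ȳ = 696349.54 / 13926.99 = 50.00 mm

x̄ = 70.08 mm, ȳ = 50.00 mm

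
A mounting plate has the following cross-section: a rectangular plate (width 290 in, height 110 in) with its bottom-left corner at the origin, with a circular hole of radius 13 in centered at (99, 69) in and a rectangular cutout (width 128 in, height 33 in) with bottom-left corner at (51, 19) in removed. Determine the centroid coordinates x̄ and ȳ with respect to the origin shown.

x̄ = 150.57 in, ȳ = 57.76 in

plate: A = 290 × 110 = 31900.00, centroid at (145.00, 55.00).
hole 1: A = −π·13² = -530.93, centroid at (99.00, 69.00).
hole 2: A = −(128 × 33) = -4224.00, centroid at (115.00, 35.50).
ΣA = 27145.07 in²
ΣAx̄ = (31900.00)(145.00) + (-530.93)(99.00) + (-4224.00)(115.00) = 4087178.01 in³
ΣAȳ = (31900.00)(55.00) + (-530.93)(69.00) + (-4224.00)(35.50) = 1567913.89 in³
x̄ = 4087178.01 / 27145.07 = 150.57 in
ȳ = 1567913.89 / 27145.07 = 57.76 in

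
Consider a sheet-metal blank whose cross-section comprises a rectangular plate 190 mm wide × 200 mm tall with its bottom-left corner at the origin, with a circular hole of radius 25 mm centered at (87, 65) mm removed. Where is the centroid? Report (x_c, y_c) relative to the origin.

x_c = 95.44 mm, y_c = 101.91 mm

Part | A | x̄ᵢ | ȳᵢ | A·x̄ᵢ | A·ȳᵢ
plate | 38000.00 | 95.00 | 100.00 | 3610000.00 | 3800000.00
hole | -1963.50 | 87.00 | 65.00 | -170824.10 | -127627.20
Σ | 36036.50 |  |  | 3439175.90 | 3672372.80
x_c = 3439175.90 / 36036.50 = 95.44 mm
y_c = 3672372.80 / 36036.50 = 101.91 mm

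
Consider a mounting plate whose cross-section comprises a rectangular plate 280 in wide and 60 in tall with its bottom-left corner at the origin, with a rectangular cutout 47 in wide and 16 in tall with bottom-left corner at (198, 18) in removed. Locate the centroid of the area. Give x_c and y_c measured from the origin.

Part | A | x̄ᵢ | ȳᵢ | A·x̄ᵢ | A·ȳᵢ
plate | 16800.00 | 140.00 | 30.00 | 2352000.00 | 504000.00
hole | -752.00 | 221.50 | 26.00 | -166568.00 | -19552.00
Σ | 16048.00 |  |  | 2185432.00 | 484448.00
x_c = 2185432.00 / 16048.00 = 136.18 in
y_c = 484448.00 / 16048.00 = 30.19 in

x_c = 136.18 in, y_c = 30.19 in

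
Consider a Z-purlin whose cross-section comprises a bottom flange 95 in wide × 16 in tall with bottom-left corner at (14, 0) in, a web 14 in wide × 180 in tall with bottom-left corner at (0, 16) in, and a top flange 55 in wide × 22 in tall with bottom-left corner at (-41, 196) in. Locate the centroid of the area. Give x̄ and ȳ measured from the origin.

x̄ = 18.05 in, ȳ = 100.90 in

bottom flange: A = 95 × 16 = 1520.00, centroid at (61.50, 8.00).
web: A = 14 × 180 = 2520.00, centroid at (7.00, 106.00).
top flange: A = 55 × 22 = 1210.00, centroid at (-13.50, 207.00).
ΣA = 5250.00 in², ΣAx̄ = 94785.00 in³, ΣAȳ = 529750.00 in³.
x̄ = 94785.00/5250.00 = 18.05 in; ȳ = 529750.00/5250.00 = 100.90 in.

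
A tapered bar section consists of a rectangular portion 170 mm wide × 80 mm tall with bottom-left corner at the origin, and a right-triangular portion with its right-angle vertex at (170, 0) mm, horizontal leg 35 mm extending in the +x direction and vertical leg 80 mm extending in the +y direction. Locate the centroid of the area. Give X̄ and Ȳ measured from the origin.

Part | A | x̄ᵢ | ȳᵢ | A·x̄ᵢ | A·ȳᵢ
rectangular portion | 13600.00 | 85.00 | 40.00 | 1156000.00 | 544000.00
triangular portion | 1400.00 | 181.67 | 26.67 | 254333.33 | 37333.33
Σ | 15000.00 |  |  | 1410333.33 | 581333.33
X̄ = 1410333.33 / 15000.00 = 94.02 mm
Ȳ = 581333.33 / 15000.00 = 38.76 mm

X̄ = 94.02 mm, Ȳ = 38.76 mm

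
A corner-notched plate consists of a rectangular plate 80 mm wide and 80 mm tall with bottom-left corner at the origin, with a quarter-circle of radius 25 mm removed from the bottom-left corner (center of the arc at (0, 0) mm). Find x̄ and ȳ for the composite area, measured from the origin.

plate: A = 80 × 80 = 6400.00, centroid at (40.00, 40.00).
removed quarter-circle: A = −¼π·25² = -490.87, centroid at (10.61, 10.61).
ΣA = 5909.13 mm², ΣAx̄ = 250791.67 mm³, ΣAȳ = 250791.67 mm³.
x̄ = 250791.67/5909.13 = 42.44 mm; ȳ = 250791.67/5909.13 = 42.44 mm.

x̄ = 42.44 mm, ȳ = 42.44 mm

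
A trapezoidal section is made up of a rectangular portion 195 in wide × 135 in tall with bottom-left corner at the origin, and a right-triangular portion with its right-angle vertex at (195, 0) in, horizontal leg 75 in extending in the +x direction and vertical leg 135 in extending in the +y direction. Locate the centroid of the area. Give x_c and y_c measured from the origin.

rectangular portion: A = 195 × 135 = 26325.00, centroid at (97.50, 67.50).
triangular portion: A = ½·75·135 = 5062.50, centroid at (220.00, 45.00).
ΣA = 31387.50 in², ΣAx_c = 3680437.50 in³, ΣAy_c = 2004750.00 in³.
x_c = 3680437.50/31387.50 = 117.26 in; y_c = 2004750.00/31387.50 = 63.87 in.

x_c = 117.26 in, y_c = 63.87 in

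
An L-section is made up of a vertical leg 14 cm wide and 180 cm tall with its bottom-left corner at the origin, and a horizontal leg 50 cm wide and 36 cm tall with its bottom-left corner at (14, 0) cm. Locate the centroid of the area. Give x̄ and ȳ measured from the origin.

vertical leg: A = 14 × 180 = 2520.00, centroid at (7.00, 90.00).
horizontal leg: A = 50 × 36 = 1800.00, centroid at (39.00, 18.00).
ΣA = 4320.00 cm², ΣAx̄ = 87840.00 cm³, ΣAȳ = 259200.00 cm³.
x̄ = 87840.00/4320.00 = 20.33 cm; ȳ = 259200.00/4320.00 = 60.00 cm.

x̄ = 20.33 cm, ȳ = 60.00 cm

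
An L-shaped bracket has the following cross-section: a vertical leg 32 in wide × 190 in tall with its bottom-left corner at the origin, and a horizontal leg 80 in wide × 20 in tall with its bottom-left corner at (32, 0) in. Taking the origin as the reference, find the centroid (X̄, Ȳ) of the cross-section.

X̄ = 27.67 in, Ȳ = 77.29 in

vertical leg: A = 32 × 190 = 6080.00, centroid at (16.00, 95.00).
horizontal leg: A = 80 × 20 = 1600.00, centroid at (72.00, 10.00).
ΣA = 7680.00 in², ΣAX̄ = 212480.00 in³, ΣAȲ = 593600.00 in³.
X̄ = 212480.00/7680.00 = 27.67 in; Ȳ = 593600.00/7680.00 = 77.29 in.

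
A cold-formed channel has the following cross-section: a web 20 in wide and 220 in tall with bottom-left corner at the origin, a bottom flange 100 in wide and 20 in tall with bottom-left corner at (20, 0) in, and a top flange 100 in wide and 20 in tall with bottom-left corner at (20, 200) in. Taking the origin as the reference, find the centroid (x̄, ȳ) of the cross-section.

web: A = 20 × 220 = 4400.00, centroid at (10.00, 110.00).
bottom flange: A = 100 × 20 = 2000.00, centroid at (70.00, 10.00).
top flange: A = 100 × 20 = 2000.00, centroid at (70.00, 210.00).
ΣA = 8400.00 in², ΣAx̄ = 324000.00 in³, ΣAȳ = 924000.00 in³.
x̄ = 324000.00/8400.00 = 38.57 in; ȳ = 924000.00/8400.00 = 110.00 in.

x̄ = 38.57 in, ȳ = 110.00 in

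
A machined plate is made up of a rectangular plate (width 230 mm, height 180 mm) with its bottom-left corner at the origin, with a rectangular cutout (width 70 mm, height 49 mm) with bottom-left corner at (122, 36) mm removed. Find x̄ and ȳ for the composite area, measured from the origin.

x̄ = 111.21 mm, ȳ = 92.66 mm

Part | A | x̄ᵢ | ȳᵢ | A·x̄ᵢ | A·ȳᵢ
plate | 41400.00 | 115.00 | 90.00 | 4761000.00 | 3726000.00
hole | -3430.00 | 157.00 | 60.50 | -538510.00 | -207515.00
Σ | 37970.00 |  |  | 4222490.00 | 3518485.00
x̄ = 4222490.00 / 37970.00 = 111.21 mm
ȳ = 3518485.00 / 37970.00 = 92.66 mm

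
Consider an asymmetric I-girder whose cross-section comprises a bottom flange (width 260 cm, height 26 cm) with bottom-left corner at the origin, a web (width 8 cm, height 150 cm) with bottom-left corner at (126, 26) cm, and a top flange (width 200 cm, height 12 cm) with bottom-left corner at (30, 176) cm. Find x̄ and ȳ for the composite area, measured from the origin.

x̄ = 130.00 cm, ȳ = 62.34 cm

bottom flange: A = 260 × 26 = 6760.00, centroid at (130.00, 13.00).
web: A = 8 × 150 = 1200.00, centroid at (130.00, 101.00).
top flange: A = 200 × 12 = 2400.00, centroid at (130.00, 182.00).
ΣA = 10360.00 cm²
ΣAx̄ = (6760.00)(130.00) + (1200.00)(130.00) + (2400.00)(130.00) = 1346800.00 cm³
ΣAȳ = (6760.00)(13.00) + (1200.00)(101.00) + (2400.00)(182.00) = 645880.00 cm³
x̄ = 1346800.00 / 10360.00 = 130.00 cm
ȳ = 645880.00 / 10360.00 = 62.34 cm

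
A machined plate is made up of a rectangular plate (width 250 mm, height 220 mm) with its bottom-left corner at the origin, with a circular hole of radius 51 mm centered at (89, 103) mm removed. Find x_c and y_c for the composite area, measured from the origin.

plate: A = 250 × 220 = 55000.00, centroid at (125.00, 110.00).
hole: A = −π·51² = -8171.28, centroid at (89.00, 103.00).
ΣA = 46828.72 mm², ΣAx_c = 6147755.86 mm³, ΣAy_c = 5208357.90 mm³.
x_c = 6147755.86/46828.72 = 131.28 mm; y_c = 5208357.90/46828.72 = 111.22 mm.

x_c = 131.28 mm, y_c = 111.22 mm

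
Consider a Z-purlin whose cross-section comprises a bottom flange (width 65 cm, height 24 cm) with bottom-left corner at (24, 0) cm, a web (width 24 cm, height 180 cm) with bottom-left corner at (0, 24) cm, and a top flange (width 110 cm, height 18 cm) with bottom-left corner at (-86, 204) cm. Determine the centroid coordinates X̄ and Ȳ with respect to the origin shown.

bottom flange: A = 65 × 24 = 1560.00, centroid at (56.50, 12.00).
web: A = 24 × 180 = 4320.00, centroid at (12.00, 114.00).
top flange: A = 110 × 18 = 1980.00, centroid at (-31.00, 213.00).
ΣA = 7860.00 cm²
ΣAX̄ = (1560.00)(56.50) + (4320.00)(12.00) + (1980.00)(-31.00) = 78600.00 cm³
ΣAȲ = (1560.00)(12.00) + (4320.00)(114.00) + (1980.00)(213.00) = 932940.00 cm³
X̄ = 78600.00 / 7860.00 = 10.00 cm
Ȳ = 932940.00 / 7860.00 = 118.69 cm

X̄ = 10.00 cm, Ȳ = 118.69 cm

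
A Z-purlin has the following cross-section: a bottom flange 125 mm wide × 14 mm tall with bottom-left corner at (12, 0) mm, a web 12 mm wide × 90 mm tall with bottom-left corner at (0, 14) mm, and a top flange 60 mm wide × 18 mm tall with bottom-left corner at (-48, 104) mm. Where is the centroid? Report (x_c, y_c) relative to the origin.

Part | A | x̄ᵢ | ȳᵢ | A·x̄ᵢ | A·ȳᵢ
bottom flange | 1750.00 | 74.50 | 7.00 | 130375.00 | 12250.00
web | 1080.00 | 6.00 | 59.00 | 6480.00 | 63720.00
top flange | 1080.00 | -18.00 | 113.00 | -19440.00 | 122040.00
Σ | 3910.00 |  |  | 117415.00 | 198010.00
x_c = 117415.00 / 3910.00 = 30.03 mm
y_c = 198010.00 / 3910.00 = 50.64 mm

x_c = 30.03 mm, y_c = 50.64 mm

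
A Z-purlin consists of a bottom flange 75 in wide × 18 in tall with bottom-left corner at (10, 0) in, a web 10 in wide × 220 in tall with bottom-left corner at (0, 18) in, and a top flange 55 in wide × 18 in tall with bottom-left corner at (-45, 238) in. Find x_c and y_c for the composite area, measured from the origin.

Part | A | x̄ᵢ | ȳᵢ | A·x̄ᵢ | A·ȳᵢ
bottom flange | 1350.00 | 47.50 | 9.00 | 64125.00 | 12150.00
web | 2200.00 | 5.00 | 128.00 | 11000.00 | 281600.00
top flange | 990.00 | -17.50 | 247.00 | -17325.00 | 244530.00
Σ | 4540.00 |  |  | 57800.00 | 538280.00
x_c = 57800.00 / 4540.00 = 12.73 in
y_c = 538280.00 / 4540.00 = 118.56 in

x_c = 12.73 in, y_c = 118.56 in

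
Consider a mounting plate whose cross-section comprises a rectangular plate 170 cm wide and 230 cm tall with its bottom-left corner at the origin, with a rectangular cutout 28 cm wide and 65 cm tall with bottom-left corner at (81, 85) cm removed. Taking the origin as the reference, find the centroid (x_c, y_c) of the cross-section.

x_c = 84.51 cm, y_c = 114.88 cm

Part | A | x̄ᵢ | ȳᵢ | A·x̄ᵢ | A·ȳᵢ
plate | 39100.00 | 85.00 | 115.00 | 3323500.00 | 4496500.00
hole | -1820.00 | 95.00 | 117.50 | -172900.00 | -213850.00
Σ | 37280.00 |  |  | 3150600.00 | 4282650.00
x_c = 3150600.00 / 37280.00 = 84.51 cm
y_c = 4282650.00 / 37280.00 = 114.88 cm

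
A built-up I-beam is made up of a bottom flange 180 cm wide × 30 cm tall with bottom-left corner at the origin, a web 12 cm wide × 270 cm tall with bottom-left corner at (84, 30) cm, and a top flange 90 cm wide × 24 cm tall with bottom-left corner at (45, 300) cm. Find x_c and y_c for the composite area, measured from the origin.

x_c = 90.00 cm, y_c = 119.40 cm

Part | A | x̄ᵢ | ȳᵢ | A·x̄ᵢ | A·ȳᵢ
bottom flange | 5400.00 | 90.00 | 15.00 | 486000.00 | 81000.00
web | 3240.00 | 90.00 | 165.00 | 291600.00 | 534600.00
top flange | 2160.00 | 90.00 | 312.00 | 194400.00 | 673920.00
Σ | 10800.00 |  |  | 972000.00 | 1289520.00
x_c = 972000.00 / 10800.00 = 90.00 cm
y_c = 1289520.00 / 10800.00 = 119.40 cm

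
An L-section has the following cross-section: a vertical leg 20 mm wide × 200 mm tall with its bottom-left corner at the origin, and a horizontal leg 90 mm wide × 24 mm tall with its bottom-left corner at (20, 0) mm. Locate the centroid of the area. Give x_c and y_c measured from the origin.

x_c = 29.29 mm, y_c = 69.14 mm

Part | A | x̄ᵢ | ȳᵢ | A·x̄ᵢ | A·ȳᵢ
vertical leg | 4000.00 | 10.00 | 100.00 | 40000.00 | 400000.00
horizontal leg | 2160.00 | 65.00 | 12.00 | 140400.00 | 25920.00
Σ | 6160.00 |  |  | 180400.00 | 425920.00
x_c = 180400.00 / 6160.00 = 29.29 mm
y_c = 425920.00 / 6160.00 = 69.14 mm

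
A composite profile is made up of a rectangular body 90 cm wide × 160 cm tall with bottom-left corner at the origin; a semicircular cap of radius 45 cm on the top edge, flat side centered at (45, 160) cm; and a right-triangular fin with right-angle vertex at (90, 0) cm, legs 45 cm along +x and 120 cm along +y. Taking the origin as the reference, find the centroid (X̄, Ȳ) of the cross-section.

rectangular body: A = 90 × 160 = 14400.00, centroid at (45.00, 80.00).
semicircular top: A = ½π·45² = 3180.86, centroid at (45.00, 179.10).
triangular fin: A = ½·45·120 = 2700.00, centroid at (105.00, 40.00).
ΣA = 20280.86 cm², ΣAX̄ = 1074638.82 cm³, ΣAȲ = 1829688.01 cm³.
X̄ = 1074638.82/20280.86 = 52.99 cm; Ȳ = 1829688.01/20280.86 = 90.22 cm.

X̄ = 52.99 cm, Ȳ = 90.22 cm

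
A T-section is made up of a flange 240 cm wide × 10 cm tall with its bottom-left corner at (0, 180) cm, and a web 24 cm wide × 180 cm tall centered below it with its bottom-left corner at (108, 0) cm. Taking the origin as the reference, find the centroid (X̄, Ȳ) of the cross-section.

Part | A | x̄ᵢ | ȳᵢ | A·x̄ᵢ | A·ȳᵢ
web | 4320.00 | 120.00 | 90.00 | 518400.00 | 388800.00
flange | 2400.00 | 120.00 | 185.00 | 288000.00 | 444000.00
Σ | 6720.00 |  |  | 806400.00 | 832800.00
X̄ = 806400.00 / 6720.00 = 120.00 cm
Ȳ = 832800.00 / 6720.00 = 123.93 cm

X̄ = 120.00 cm, Ȳ = 123.93 cm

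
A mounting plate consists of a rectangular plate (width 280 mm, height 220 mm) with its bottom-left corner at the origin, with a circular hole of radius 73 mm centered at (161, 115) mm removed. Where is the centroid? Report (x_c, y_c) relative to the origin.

x_c = 132.16 mm, y_c = 108.13 mm

plate: A = 280 × 220 = 61600.00, centroid at (140.00, 110.00).
hole: A = −π·73² = -16741.55, centroid at (161.00, 115.00).
ΣA = 44858.45 mm²
ΣAx_c = (61600.00)(140.00) + (-16741.55)(161.00) = 5928610.89 mm³
ΣAy_c = (61600.00)(110.00) + (-16741.55)(115.00) = 4850722.07 mm³
x_c = 5928610.89 / 44858.45 = 132.16 mm
y_c = 4850722.07 / 44858.45 = 108.13 mm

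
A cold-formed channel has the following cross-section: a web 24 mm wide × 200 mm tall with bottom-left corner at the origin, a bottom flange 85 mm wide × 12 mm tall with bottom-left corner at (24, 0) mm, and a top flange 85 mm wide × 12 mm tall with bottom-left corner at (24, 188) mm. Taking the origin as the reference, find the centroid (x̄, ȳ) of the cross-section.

Part | A | x̄ᵢ | ȳᵢ | A·x̄ᵢ | A·ȳᵢ
web | 4800.00 | 12.00 | 100.00 | 57600.00 | 480000.00
bottom flange | 1020.00 | 66.50 | 6.00 | 67830.00 | 6120.00
top flange | 1020.00 | 66.50 | 194.00 | 67830.00 | 197880.00
Σ | 6840.00 |  |  | 193260.00 | 684000.00
x̄ = 193260.00 / 6840.00 = 28.25 mm
ȳ = 684000.00 / 6840.00 = 100.00 mm

x̄ = 28.25 mm, ȳ = 100.00 mm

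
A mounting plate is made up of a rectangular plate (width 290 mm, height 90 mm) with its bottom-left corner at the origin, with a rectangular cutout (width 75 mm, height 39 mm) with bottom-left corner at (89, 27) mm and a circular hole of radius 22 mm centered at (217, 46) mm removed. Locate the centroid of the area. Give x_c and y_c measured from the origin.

plate: A = 290 × 90 = 26100.00, centroid at (145.00, 45.00).
hole 1: A = −(75 × 39) = -2925.00, centroid at (126.50, 46.50).
hole 2: A = −π·22² = -1520.53, centroid at (217.00, 46.00).
ΣA = 21654.47 mm², ΣAx_c = 3084532.31 mm³, ΣAy_c = 968543.08 mm³.
x_c = 3084532.31/21654.47 = 142.44 mm; y_c = 968543.08/21654.47 = 44.73 mm.

x_c = 142.44 mm, y_c = 44.73 mm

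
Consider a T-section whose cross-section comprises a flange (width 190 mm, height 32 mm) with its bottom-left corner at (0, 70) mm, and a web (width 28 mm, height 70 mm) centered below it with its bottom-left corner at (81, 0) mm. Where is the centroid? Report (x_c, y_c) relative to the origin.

web: A = 28 × 70 = 1960.00, centroid at (95.00, 35.00).
flange: A = 190 × 32 = 6080.00, centroid at (95.00, 86.00).
ΣA = 8040.00 mm²
ΣAx_c = (1960.00)(95.00) + (6080.00)(95.00) = 763800.00 mm³
ΣAy_c = (1960.00)(35.00) + (6080.00)(86.00) = 591480.00 mm³
x_c = 763800.00 / 8040.00 = 95.00 mm
y_c = 591480.00 / 8040.00 = 73.57 mm

x_c = 95.00 mm, y_c = 73.57 mm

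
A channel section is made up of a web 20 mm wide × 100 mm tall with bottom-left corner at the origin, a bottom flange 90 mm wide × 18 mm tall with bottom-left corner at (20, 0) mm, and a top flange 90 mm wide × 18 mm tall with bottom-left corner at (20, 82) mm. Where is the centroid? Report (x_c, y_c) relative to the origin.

web: A = 20 × 100 = 2000.00, centroid at (10.00, 50.00).
bottom flange: A = 90 × 18 = 1620.00, centroid at (65.00, 9.00).
top flange: A = 90 × 18 = 1620.00, centroid at (65.00, 91.00).
ΣA = 5240.00 mm², ΣAx_c = 230600.00 mm³, ΣAy_c = 262000.00 mm³.
x_c = 230600.00/5240.00 = 44.01 mm; y_c = 262000.00/5240.00 = 50.00 mm.

x_c = 44.01 mm, y_c = 50.00 mm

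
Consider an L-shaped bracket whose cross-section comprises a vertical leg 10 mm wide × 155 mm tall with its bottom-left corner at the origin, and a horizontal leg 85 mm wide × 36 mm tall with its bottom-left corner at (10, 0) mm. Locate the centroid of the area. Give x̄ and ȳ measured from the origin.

x̄ = 36.53 mm, ȳ = 38.01 mm

vertical leg: A = 10 × 155 = 1550.00, centroid at (5.00, 77.50).
horizontal leg: A = 85 × 36 = 3060.00, centroid at (52.50, 18.00).
ΣA = 4610.00 mm², ΣAx̄ = 168400.00 mm³, ΣAȳ = 175205.00 mm³.
x̄ = 168400.00/4610.00 = 36.53 mm; ȳ = 175205.00/4610.00 = 38.01 mm.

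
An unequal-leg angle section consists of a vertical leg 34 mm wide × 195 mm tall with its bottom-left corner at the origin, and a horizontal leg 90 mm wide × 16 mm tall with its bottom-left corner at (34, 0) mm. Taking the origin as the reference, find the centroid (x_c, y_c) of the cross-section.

vertical leg: A = 34 × 195 = 6630.00, centroid at (17.00, 97.50).
horizontal leg: A = 90 × 16 = 1440.00, centroid at (79.00, 8.00).
ΣA = 8070.00 mm², ΣAx_c = 226470.00 mm³, ΣAy_c = 657945.00 mm³.
x_c = 226470.00/8070.00 = 28.06 mm; y_c = 657945.00/8070.00 = 81.53 mm.

x_c = 28.06 mm, y_c = 81.53 mm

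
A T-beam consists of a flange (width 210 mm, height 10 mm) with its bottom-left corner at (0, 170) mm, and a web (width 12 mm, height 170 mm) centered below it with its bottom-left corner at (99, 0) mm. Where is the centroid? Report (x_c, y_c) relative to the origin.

web: A = 12 × 170 = 2040.00, centroid at (105.00, 85.00).
flange: A = 210 × 10 = 2100.00, centroid at (105.00, 175.00).
ΣA = 4140.00 mm²
ΣAx_c = (2040.00)(105.00) + (2100.00)(105.00) = 434700.00 mm³
ΣAy_c = (2040.00)(85.00) + (2100.00)(175.00) = 540900.00 mm³
x_c = 434700.00 / 4140.00 = 105.00 mm
y_c = 540900.00 / 4140.00 = 130.65 mm

x_c = 105.00 mm, y_c = 130.65 mm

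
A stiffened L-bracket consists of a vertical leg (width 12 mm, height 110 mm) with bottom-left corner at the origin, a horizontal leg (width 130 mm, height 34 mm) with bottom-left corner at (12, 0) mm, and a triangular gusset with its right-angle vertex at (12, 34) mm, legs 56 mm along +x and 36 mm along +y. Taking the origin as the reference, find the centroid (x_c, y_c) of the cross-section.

x_c = 56.19 mm, y_c = 28.77 mm

vertical leg: A = 12 × 110 = 1320.00, centroid at (6.00, 55.00).
horizontal leg: A = 130 × 34 = 4420.00, centroid at (77.00, 17.00).
gusset: A = ½·56·36 = 1008.00, centroid at (30.67, 46.00).
ΣA = 6748.00 mm², ΣAx_c = 379172.00 mm³, ΣAy_c = 194108.00 mm³.
x_c = 379172.00/6748.00 = 56.19 mm; y_c = 194108.00/6748.00 = 28.77 mm.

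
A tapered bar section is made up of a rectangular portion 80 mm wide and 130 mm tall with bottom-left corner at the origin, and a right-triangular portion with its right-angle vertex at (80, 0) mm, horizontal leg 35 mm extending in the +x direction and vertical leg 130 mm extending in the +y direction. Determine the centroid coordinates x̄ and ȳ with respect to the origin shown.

x̄ = 49.27 mm, ȳ = 61.11 mm

Part | A | x̄ᵢ | ȳᵢ | A·x̄ᵢ | A·ȳᵢ
rectangular portion | 10400.00 | 40.00 | 65.00 | 416000.00 | 676000.00
triangular portion | 2275.00 | 91.67 | 43.33 | 208541.67 | 98583.33
Σ | 12675.00 |  |  | 624541.67 | 774583.33
x̄ = 624541.67 / 12675.00 = 49.27 mm
ȳ = 774583.33 / 12675.00 = 61.11 mm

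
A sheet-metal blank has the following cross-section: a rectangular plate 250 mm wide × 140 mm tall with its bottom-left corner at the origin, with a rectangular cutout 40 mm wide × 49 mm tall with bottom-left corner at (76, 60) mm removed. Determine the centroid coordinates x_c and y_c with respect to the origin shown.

x_c = 126.72 mm, y_c = 69.14 mm

plate: A = 250 × 140 = 35000.00, centroid at (125.00, 70.00).
hole: A = −(40 × 49) = -1960.00, centroid at (96.00, 84.50).
ΣA = 33040.00 mm², ΣAx_c = 4186840.00 mm³, ΣAy_c = 2284380.00 mm³.
x_c = 4186840.00/33040.00 = 126.72 mm; y_c = 2284380.00/33040.00 = 69.14 mm.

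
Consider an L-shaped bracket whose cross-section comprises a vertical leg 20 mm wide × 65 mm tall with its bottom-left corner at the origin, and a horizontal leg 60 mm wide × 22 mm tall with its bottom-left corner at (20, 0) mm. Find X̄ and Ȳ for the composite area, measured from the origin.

Part | A | x̄ᵢ | ȳᵢ | A·x̄ᵢ | A·ȳᵢ
vertical leg | 1300.00 | 10.00 | 32.50 | 13000.00 | 42250.00
horizontal leg | 1320.00 | 50.00 | 11.00 | 66000.00 | 14520.00
Σ | 2620.00 |  |  | 79000.00 | 56770.00
X̄ = 79000.00 / 2620.00 = 30.15 mm
Ȳ = 56770.00 / 2620.00 = 21.67 mm

X̄ = 30.15 mm, Ȳ = 21.67 mm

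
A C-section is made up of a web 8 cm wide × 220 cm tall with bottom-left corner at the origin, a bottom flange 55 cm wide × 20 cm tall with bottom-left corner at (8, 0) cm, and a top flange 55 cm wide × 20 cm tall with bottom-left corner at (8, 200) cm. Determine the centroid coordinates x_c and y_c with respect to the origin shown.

web: A = 8 × 220 = 1760.00, centroid at (4.00, 110.00).
bottom flange: A = 55 × 20 = 1100.00, centroid at (35.50, 10.00).
top flange: A = 55 × 20 = 1100.00, centroid at (35.50, 210.00).
ΣA = 3960.00 cm², ΣAx_c = 85140.00 cm³, ΣAy_c = 435600.00 cm³.
x_c = 85140.00/3960.00 = 21.50 cm; y_c = 435600.00/3960.00 = 110.00 cm.

x_c = 21.50 cm, y_c = 110.00 cm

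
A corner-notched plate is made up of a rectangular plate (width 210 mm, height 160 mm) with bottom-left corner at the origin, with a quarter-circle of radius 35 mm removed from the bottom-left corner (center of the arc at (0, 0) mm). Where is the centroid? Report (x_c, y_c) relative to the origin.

x_c = 107.66 mm, y_c = 81.92 mm

plate: A = 210 × 160 = 33600.00, centroid at (105.00, 80.00).
removed quarter-circle: A = −¼π·35² = -962.11, centroid at (14.85, 14.85).
ΣA = 32637.89 mm², ΣAx_c = 3513708.33 mm³, ΣAy_c = 2673708.33 mm³.
x_c = 3513708.33/32637.89 = 107.66 mm; y_c = 2673708.33/32637.89 = 81.92 mm.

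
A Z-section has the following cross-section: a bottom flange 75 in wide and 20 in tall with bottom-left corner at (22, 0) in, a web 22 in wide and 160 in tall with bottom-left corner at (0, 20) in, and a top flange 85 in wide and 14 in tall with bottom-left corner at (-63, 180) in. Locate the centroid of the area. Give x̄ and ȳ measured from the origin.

x̄ = 16.68 in, ȳ = 94.93 in

bottom flange: A = 75 × 20 = 1500.00, centroid at (59.50, 10.00).
web: A = 22 × 160 = 3520.00, centroid at (11.00, 100.00).
top flange: A = 85 × 14 = 1190.00, centroid at (-20.50, 187.00).
ΣA = 6210.00 in², ΣAx̄ = 103575.00 in³, ΣAȳ = 589530.00 in³.
x̄ = 103575.00/6210.00 = 16.68 in; ȳ = 589530.00/6210.00 = 94.93 in.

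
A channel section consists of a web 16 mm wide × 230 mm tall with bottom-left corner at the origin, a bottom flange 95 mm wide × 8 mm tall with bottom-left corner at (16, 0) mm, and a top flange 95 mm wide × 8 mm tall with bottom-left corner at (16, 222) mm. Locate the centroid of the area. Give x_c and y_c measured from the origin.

x_c = 24.22 mm, y_c = 115.00 mm

web: A = 16 × 230 = 3680.00, centroid at (8.00, 115.00).
bottom flange: A = 95 × 8 = 760.00, centroid at (63.50, 4.00).
top flange: A = 95 × 8 = 760.00, centroid at (63.50, 226.00).
ΣA = 5200.00 mm², ΣAx_c = 125960.00 mm³, ΣAy_c = 598000.00 mm³.
x_c = 125960.00/5200.00 = 24.22 mm; y_c = 598000.00/5200.00 = 115.00 mm.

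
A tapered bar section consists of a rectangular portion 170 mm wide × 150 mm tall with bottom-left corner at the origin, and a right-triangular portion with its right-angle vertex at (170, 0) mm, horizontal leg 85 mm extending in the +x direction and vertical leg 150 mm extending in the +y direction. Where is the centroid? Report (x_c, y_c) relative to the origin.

rectangular portion: A = 170 × 150 = 25500.00, centroid at (85.00, 75.00).
triangular portion: A = ½·85·150 = 6375.00, centroid at (198.33, 50.00).
ΣA = 31875.00 mm², ΣAx_c = 3431875.00 mm³, ΣAy_c = 2231250.00 mm³.
x_c = 3431875.00/31875.00 = 107.67 mm; y_c = 2231250.00/31875.00 = 70.00 mm.

x_c = 107.67 mm, y_c = 70.00 mm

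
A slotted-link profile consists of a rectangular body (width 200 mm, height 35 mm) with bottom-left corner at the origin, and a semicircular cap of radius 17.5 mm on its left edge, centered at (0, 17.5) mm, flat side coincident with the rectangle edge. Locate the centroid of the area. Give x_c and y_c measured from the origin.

Part | A | x̄ᵢ | ȳᵢ | A·x̄ᵢ | A·ȳᵢ
rectangular body | 7000.00 | 100.00 | 17.50 | 700000.00 | 122500.00
semicircular end | 481.06 | -7.43 | 17.50 | -3572.92 | 8418.49
Σ | 7481.06 |  |  | 696427.08 | 130918.49
x_c = 696427.08 / 7481.06 = 93.09 mm
y_c = 130918.49 / 7481.06 = 17.50 mm

x_c = 93.09 mm, y_c = 17.50 mm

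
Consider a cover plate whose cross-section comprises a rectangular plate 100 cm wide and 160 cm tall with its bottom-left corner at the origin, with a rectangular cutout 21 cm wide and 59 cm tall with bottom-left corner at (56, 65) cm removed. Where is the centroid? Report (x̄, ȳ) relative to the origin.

plate: A = 100 × 160 = 16000.00, centroid at (50.00, 80.00).
hole: A = −(21 × 59) = -1239.00, centroid at (66.50, 94.50).
ΣA = 14761.00 cm², ΣAx̄ = 717606.50 cm³, ΣAȳ = 1162914.50 cm³.
x̄ = 717606.50/14761.00 = 48.62 cm; ȳ = 1162914.50/14761.00 = 78.78 cm.

x̄ = 48.62 cm, ȳ = 78.78 cm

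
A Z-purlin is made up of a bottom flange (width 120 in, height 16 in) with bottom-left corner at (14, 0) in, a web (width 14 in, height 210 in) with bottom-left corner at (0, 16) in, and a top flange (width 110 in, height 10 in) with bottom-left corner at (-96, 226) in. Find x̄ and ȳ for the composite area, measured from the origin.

Part | A | x̄ᵢ | ȳᵢ | A·x̄ᵢ | A·ȳᵢ
bottom flange | 1920.00 | 74.00 | 8.00 | 142080.00 | 15360.00
web | 2940.00 | 7.00 | 121.00 | 20580.00 | 355740.00
top flange | 1100.00 | -41.00 | 231.00 | -45100.00 | 254100.00
Σ | 5960.00 |  |  | 117560.00 | 625200.00
x̄ = 117560.00 / 5960.00 = 19.72 in
ȳ = 625200.00 / 5960.00 = 104.90 in

x̄ = 19.72 in, ȳ = 104.90 in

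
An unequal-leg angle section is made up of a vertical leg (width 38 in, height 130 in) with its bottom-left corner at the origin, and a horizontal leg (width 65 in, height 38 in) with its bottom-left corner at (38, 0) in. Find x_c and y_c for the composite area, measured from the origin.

vertical leg: A = 38 × 130 = 4940.00, centroid at (19.00, 65.00).
horizontal leg: A = 65 × 38 = 2470.00, centroid at (70.50, 19.00).
ΣA = 7410.00 in²
ΣAx_c = (4940.00)(19.00) + (2470.00)(70.50) = 267995.00 in³
ΣAy_c = (4940.00)(65.00) + (2470.00)(19.00) = 368030.00 in³
x_c = 267995.00 / 7410.00 = 36.17 in
y_c = 368030.00 / 7410.00 = 49.67 in

x_c = 36.17 in, y_c = 49.67 in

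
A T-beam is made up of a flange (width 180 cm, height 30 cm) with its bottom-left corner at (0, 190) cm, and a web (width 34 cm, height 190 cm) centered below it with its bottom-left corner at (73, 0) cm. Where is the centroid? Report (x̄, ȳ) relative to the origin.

x̄ = 90.00 cm, ȳ = 145.08 cm

Part | A | x̄ᵢ | ȳᵢ | A·x̄ᵢ | A·ȳᵢ
web | 6460.00 | 90.00 | 95.00 | 581400.00 | 613700.00
flange | 5400.00 | 90.00 | 205.00 | 486000.00 | 1107000.00
Σ | 11860.00 |  |  | 1067400.00 | 1720700.00
x̄ = 1067400.00 / 11860.00 = 90.00 cm
ȳ = 1720700.00 / 11860.00 = 145.08 cm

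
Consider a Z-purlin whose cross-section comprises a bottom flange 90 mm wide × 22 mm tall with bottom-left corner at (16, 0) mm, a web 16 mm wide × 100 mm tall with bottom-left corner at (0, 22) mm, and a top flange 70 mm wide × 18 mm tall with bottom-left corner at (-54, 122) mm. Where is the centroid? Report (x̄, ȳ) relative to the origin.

x̄ = 22.65 mm, ȳ = 62.40 mm

bottom flange: A = 90 × 22 = 1980.00, centroid at (61.00, 11.00).
web: A = 16 × 100 = 1600.00, centroid at (8.00, 72.00).
top flange: A = 70 × 18 = 1260.00, centroid at (-19.00, 131.00).
ΣA = 4840.00 mm²
ΣAx̄ = (1980.00)(61.00) + (1600.00)(8.00) + (1260.00)(-19.00) = 109640.00 mm³
ΣAȳ = (1980.00)(11.00) + (1600.00)(72.00) + (1260.00)(131.00) = 302040.00 mm³
x̄ = 109640.00 / 4840.00 = 22.65 mm
ȳ = 302040.00 / 4840.00 = 62.40 mm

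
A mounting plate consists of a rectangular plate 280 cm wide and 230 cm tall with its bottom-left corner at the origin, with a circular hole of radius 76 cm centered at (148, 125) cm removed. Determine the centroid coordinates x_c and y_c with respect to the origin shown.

Part | A | x̄ᵢ | ȳᵢ | A·x̄ᵢ | A·ȳᵢ
plate | 64400.00 | 140.00 | 115.00 | 9016000.00 | 7406000.00
hole | -18145.84 | 148.00 | 125.00 | -2685584.20 | -2268229.90
Σ | 46254.16 |  |  | 6330415.80 | 5137770.10
x_c = 6330415.80 / 46254.16 = 136.86 cm
y_c = 5137770.10 / 46254.16 = 111.08 cm

x_c = 136.86 cm, y_c = 111.08 cm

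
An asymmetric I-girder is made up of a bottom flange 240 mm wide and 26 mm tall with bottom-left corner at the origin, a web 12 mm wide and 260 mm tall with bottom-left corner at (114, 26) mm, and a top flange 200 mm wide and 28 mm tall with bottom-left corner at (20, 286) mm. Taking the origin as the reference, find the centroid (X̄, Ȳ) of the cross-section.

X̄ = 120.00 mm, Ȳ = 150.26 mm

Part | A | x̄ᵢ | ȳᵢ | A·x̄ᵢ | A·ȳᵢ
bottom flange | 6240.00 | 120.00 | 13.00 | 748800.00 | 81120.00
web | 3120.00 | 120.00 | 156.00 | 374400.00 | 486720.00
top flange | 5600.00 | 120.00 | 300.00 | 672000.00 | 1680000.00
Σ | 14960.00 |  |  | 1795200.00 | 2247840.00
X̄ = 1795200.00 / 14960.00 = 120.00 mm
Ȳ = 2247840.00 / 14960.00 = 150.26 mm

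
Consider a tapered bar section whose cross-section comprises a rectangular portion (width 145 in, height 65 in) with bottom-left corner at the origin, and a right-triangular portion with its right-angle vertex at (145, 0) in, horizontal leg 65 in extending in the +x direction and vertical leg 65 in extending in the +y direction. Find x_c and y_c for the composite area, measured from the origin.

x_c = 89.74 in, y_c = 30.52 in

Part | A | x̄ᵢ | ȳᵢ | A·x̄ᵢ | A·ȳᵢ
rectangular portion | 9425.00 | 72.50 | 32.50 | 683312.50 | 306312.50
triangular portion | 2112.50 | 166.67 | 21.67 | 352083.33 | 45770.83
Σ | 11537.50 |  |  | 1035395.83 | 352083.33
x_c = 1035395.83 / 11537.50 = 89.74 in
y_c = 352083.33 / 11537.50 = 30.52 in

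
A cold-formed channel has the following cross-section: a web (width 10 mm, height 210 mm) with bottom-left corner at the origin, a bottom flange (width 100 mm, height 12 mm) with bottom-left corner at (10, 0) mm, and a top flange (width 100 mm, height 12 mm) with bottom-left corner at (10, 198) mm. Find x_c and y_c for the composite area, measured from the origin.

web: A = 10 × 210 = 2100.00, centroid at (5.00, 105.00).
bottom flange: A = 100 × 12 = 1200.00, centroid at (60.00, 6.00).
top flange: A = 100 × 12 = 1200.00, centroid at (60.00, 204.00).
ΣA = 4500.00 mm², ΣAx_c = 154500.00 mm³, ΣAy_c = 472500.00 mm³.
x_c = 154500.00/4500.00 = 34.33 mm; y_c = 472500.00/4500.00 = 105.00 mm.

x_c = 34.33 mm, y_c = 105.00 mm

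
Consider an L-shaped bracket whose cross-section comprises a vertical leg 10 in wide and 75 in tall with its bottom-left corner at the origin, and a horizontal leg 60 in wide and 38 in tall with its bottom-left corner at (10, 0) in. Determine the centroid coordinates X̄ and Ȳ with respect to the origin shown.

vertical leg: A = 10 × 75 = 750.00, centroid at (5.00, 37.50).
horizontal leg: A = 60 × 38 = 2280.00, centroid at (40.00, 19.00).
ΣA = 3030.00 in²
ΣAX̄ = (750.00)(5.00) + (2280.00)(40.00) = 94950.00 in³
ΣAȲ = (750.00)(37.50) + (2280.00)(19.00) = 71445.00 in³
X̄ = 94950.00 / 3030.00 = 31.34 in
Ȳ = 71445.00 / 3030.00 = 23.58 in

X̄ = 31.34 in, Ȳ = 23.58 in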